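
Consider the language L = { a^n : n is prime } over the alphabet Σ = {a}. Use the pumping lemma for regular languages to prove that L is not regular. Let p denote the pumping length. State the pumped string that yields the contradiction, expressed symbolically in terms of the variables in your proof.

a^{q(1+k)}

Toward a contradiction, assume L is regular with pumping length p.
Let q be a prime with q ≥ p+2 (infinitely many primes exist), and take w = a^q ∈ L with |w| = q ≥ p.
Write w = xyz as guaranteed by the lemma, with |xy| ≤ p and |y| > 0.
Then y = a^k for some k with 1 ≤ k ≤ p.
Since 1 ≤ k ≤ p, |xz| = q-k. Pump with i = q+1: |xy^{q+1}z| = (q-k)+(q+1)k = q+qk = q(1+k), which is composite (both factors ≥ 2). So xy^{q+1}z = a^{q(1+k)} ∉ L.
Contradiction. Therefore L is not regular.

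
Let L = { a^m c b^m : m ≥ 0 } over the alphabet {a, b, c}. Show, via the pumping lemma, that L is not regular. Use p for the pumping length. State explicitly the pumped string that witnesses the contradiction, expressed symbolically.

a^{p+k} c b^p

Suppose for contradiction that L is regular, and let p be the pumping length.
Take w = a^p c b^p ∈ L with |w| = 2p+1 ≥ p.
By the pumping lemma, w = xyz with |xy| ≤ p and |y| ≥ 1.
Because |xy| ≤ p and w begins with p copies of a, we have y = a^k with 1 ≤ k ≤ p.
Pump with i = 2: xy^2z = a^{p+k} c b^p, which would require p+k = p. But k ≥ 1, so xy^2z ∉ L.
This contradicts the pumping lemma, so L is not regular.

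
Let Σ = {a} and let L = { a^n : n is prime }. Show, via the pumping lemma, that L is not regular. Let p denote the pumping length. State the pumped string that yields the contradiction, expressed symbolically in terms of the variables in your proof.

a^{q(1+k)}

Assume L is regular; let p be its pumping constant.
Let q be a prime with q ≥ p+2 (infinitely many primes exist), and take w = a^q ∈ L with |w| = q ≥ p.
The pumping lemma gives a decomposition w = xyz where |xy| ≤ p and |y| > 0.
Then y = a^k for some k with 1 ≤ k ≤ p.
Since 1 ≤ k ≤ p, |xz| = q-k. Pump with i = q+1: |xy^{q+1}z| = (q-k)+(q+1)k = q+qk = q(1+k), which is composite (both factors ≥ 2). So xy^{q+1}z = a^{q(1+k)} ∉ L.
This contradicts the pumping lemma, so L is not regular.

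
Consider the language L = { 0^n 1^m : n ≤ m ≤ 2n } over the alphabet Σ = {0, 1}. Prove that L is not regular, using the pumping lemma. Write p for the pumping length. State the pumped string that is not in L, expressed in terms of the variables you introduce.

0^{p+k} 1^p

Suppose for contradiction that L is regular, and let p be the pumping length.
Take w = 0^p 1^p ∈ L (since p ≤ p ≤ 2p), with |w| = 2p ≥ p.
By the pumping lemma, w = xyz with |xy| ≤ p and |y| ≥ 1.
Because |xy| ≤ p and w begins with p copies of 0, we have y = 0^k with 1 ≤ k ≤ p.
Pump with i = 2: xy^2z = 0^{p+k} 1^p. Now n = p+k > p = m, so the condition n ≤ m fails. Thus xy^2z ∉ L.
This is a contradiction; hence L is not regular.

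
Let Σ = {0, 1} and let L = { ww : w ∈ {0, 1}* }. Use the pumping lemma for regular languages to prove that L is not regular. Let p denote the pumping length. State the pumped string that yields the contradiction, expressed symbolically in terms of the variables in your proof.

0^{p+k} 1^p 0^p 1^p

Assume L is regular. Let p be the pumping length given by the pumping lemma.
Take w = 0^p 1^p 0^p 1^p = uu where u = 0^p1^p; then w ∈ L and |w| = 4p ≥ p.
The pumping lemma gives a decomposition w = xyz where |xy| ≤ p and |y| > 0.
Because |xy| ≤ p and w begins with p copies of 0, we have y = 0^k with 1 ≤ k ≤ p.
Pump with i = 2: xy^2z = 0^{p+k} 1^p 0^p 1^p, of length 4p+k. Suppose this equals vv. The string starts with 0 and ends with 1, so v does too; thus the boundary between the two copies of v is a 1→0 transition. There is exactly one such transition, at position 2p+k, so |v| = 2p+k and |vv| = 4p+2k ≠ 4p+k since k ≥ 1. So xy^2z ∉ L.
This is a contradiction; hence L is not regular.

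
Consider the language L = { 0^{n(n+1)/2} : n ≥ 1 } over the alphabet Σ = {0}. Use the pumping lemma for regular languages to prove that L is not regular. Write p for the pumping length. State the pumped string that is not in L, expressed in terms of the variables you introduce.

0^{p(p+1)/2+k}

Assume L is regular. Let p be the pumping length given by the pumping lemma.
Take w = 0^{p(p+1)/2} ∈ L with |w| = p(p+1)/2 ≥ p.
The pumping lemma gives a decomposition w = xyz where |xy| ≤ p and y is nonempty.
Then y = 0^k for some k with 1 ≤ k ≤ p.
Pump with i = 2: xy^2z = 0^{p(p+1)/2+k}. Since 1 ≤ k ≤ p, p(p+1)/2 < p(p+1)/2+k ≤ p(p+1)/2+p < (p+1)(p+2)/2, so p(p+1)/2+k is strictly between consecutive triangular numbers. So xy^2z ∉ L.
Contradiction. Therefore L is not regular.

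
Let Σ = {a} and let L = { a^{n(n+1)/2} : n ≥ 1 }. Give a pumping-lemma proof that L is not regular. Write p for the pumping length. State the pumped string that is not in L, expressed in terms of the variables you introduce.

Toward a contradiction, assume L is regular with pumping length p.
Take w = a^{p(p+1)/2} ∈ L with |w| = p(p+1)/2 ≥ p.
Write w = xyz as guaranteed by the lemma, with |xy| ≤ p and |y| ≥ 1.
Then y = a^k for some k with 1 ≤ k ≤ p.
Pump with i = 2: xy^2z = a^{p(p+1)/2+k}. Since 1 ≤ k ≤ p, p(p+1)/2 < p(p+1)/2+k ≤ p(p+1)/2+p < (p+1)(p+2)/2, so p(p+1)/2+k is strictly between consecutive triangular numbers. So xy^2z ∉ L.
This is a contradiction; hence L is not regular.

a^{p(p+1)/2+k}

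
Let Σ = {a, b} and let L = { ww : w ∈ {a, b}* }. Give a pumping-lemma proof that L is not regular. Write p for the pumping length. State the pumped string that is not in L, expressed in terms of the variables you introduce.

a^{p+k} b^p a^p b^p

Assume L is regular; let p be its pumping constant.
Take w = a^p b^p a^p b^p = uu where u = a^pb^p; then w ∈ L and |w| = 4p ≥ p.
The pumping lemma gives a decomposition w = xyz where |xy| ≤ p and |y| > 0.
The first p characters of w are a's, so xy (and hence y) consists only of a's. Write y = a^k, 1 ≤ k ≤ p.
Pump with i = 2: xy^2z = a^{p+k} b^p a^p b^p, of length 4p+k. Suppose this equals vv. The string starts with a and ends with b, so v does too; thus the boundary between the two copies of v is a b→a transition. There is exactly one such transition, at position 2p+k, so |v| = 2p+k and |vv| = 4p+2k ≠ 4p+k since k ≥ 1. So xy^2z ∉ L.
Contradiction. Therefore L is not regular.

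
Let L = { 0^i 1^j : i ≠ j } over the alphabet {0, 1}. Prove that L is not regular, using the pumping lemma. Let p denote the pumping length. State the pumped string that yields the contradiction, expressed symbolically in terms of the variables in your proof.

0^{p+p!} 1^{p+p!}

Suppose for contradiction that L is regular, and let p be the pumping length.
Choose w = 0^p 1^{p+p!}. Since p ≠ p+p!, w ∈ L; and |w| ≥ p.
By the pumping lemma, w = xyz with |xy| ≤ p and |y| > 0.
Since the first p symbols of w are all 0's and |xy| ≤ p, y lies entirely in the leading 0-block: y = 0^k for some k with 1 ≤ k ≤ p.
Since 1 ≤ k ≤ p, k divides p!; set t = 1 + p!/k. Then xy^t z has p + (p!/k)·k = p + p! copies of 0. Now the 0-count equals the 1-count, so i ≠ j fails. So xy^t z = 0^{p+p!} 1^{p+p!} ∉ L.
This contradicts the pumping lemma, so L is not regular.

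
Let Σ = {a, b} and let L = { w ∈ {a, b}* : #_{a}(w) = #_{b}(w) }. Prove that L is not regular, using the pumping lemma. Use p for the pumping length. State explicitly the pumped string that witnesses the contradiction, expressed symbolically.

a^{p+k} b^p

Assume L is regular. Let p be the pumping length given by the pumping lemma.
Choose w = a^p b^p ∈ L with |w| = 2p ≥ p.
By the pumping lemma, w = xyz with |xy| ≤ p and |y| > 0.
Since the first p symbols of w are all a's and |xy| ≤ p, y lies entirely in the leading a-block: y = a^k for some k with 1 ≤ k ≤ p.
Pump with i = 2: xy^2z = a^{p+k} b^p has p+k occurrences of a but only p of b. Since k ≥ 1 the counts differ, so xy^2z ∉ L.
Contradiction. Therefore L is not regular.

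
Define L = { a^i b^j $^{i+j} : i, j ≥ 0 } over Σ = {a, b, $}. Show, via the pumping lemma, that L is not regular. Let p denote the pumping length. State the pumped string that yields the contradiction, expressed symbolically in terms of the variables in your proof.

Suppose for contradiction that L is regular, and let p be the pumping length.
Take w = a^p b^p $^{2p} ∈ L (with i=j=p, i+j=2p), |w| = 4p ≥ p.
By the pumping lemma, w = xyz with |xy| ≤ p and |y| ≥ 1.
Since the first p symbols of w are all a's and |xy| ≤ p, y lies entirely in the leading a-block: y = a^k for some k with 1 ≤ k ≤ p.
Consider xy^2z = a^{p+k} b^p $^{2p}. Now the a- and b-counts sum to 2p+k, but the $-count is 2p ≠ 2p+k. So xy^2z ∉ L.
This is a contradiction; hence L is not regular.

a^{p+k} b^p $^{2p}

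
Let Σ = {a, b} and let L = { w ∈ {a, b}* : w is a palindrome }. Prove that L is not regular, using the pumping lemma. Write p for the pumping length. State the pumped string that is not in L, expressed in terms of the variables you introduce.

a^{p+k} b a^p

Assume L is regular; let p be its pumping constant.
Take w = a^p b a^p, a palindrome of length 2p+1 ≥ p.
The pumping lemma gives a decomposition w = xyz where |xy| ≤ p and |y| > 0.
The first p characters of w are a's, so xy (and hence y) consists only of a's. Write y = a^k, 1 ≤ k ≤ p.
Pump with i = 2: xy^2z = a^{p+k} b a^p. Its reverse is a^p b a^{p+k}, which differs from xy^2z since k ≥ 1. So xy^2z is not a palindrome and xy^2z ∉ L.
This contradicts the pumping lemma, so L is not regular.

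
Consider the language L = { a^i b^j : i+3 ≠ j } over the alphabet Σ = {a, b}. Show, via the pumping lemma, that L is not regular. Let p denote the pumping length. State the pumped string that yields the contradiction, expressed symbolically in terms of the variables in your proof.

a^{p+p!} b^{p+p!+3}

Assume L is regular; let p be its pumping constant.
Choose w = a^p b^{p+p!+3}. Since p ≠ (p+p!+3)-3 = p+p!, w ∈ L; and |w| ≥ p.
By the pumping lemma, w = xyz with |xy| ≤ p and |y| > 0.
Because |xy| ≤ p and w begins with p copies of a, we have y = a^k with 1 ≤ k ≤ p.
Since 1 ≤ k ≤ p, k divides p!; set t = 1 + p!/k. Then xy^t z has p + (p!/k)·k = p + p! copies of a. Now the a-count is p+p! and (b-count)-3 = (p+p!+3)-3 = p+p!, so i+3 ≠ j fails. So xy^t z = a^{p+p!} b^{p+p!+3} ∉ L.
This is a contradiction; hence L is not regular.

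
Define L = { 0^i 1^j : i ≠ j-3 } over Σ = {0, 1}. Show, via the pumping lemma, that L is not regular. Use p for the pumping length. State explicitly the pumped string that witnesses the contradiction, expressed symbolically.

0^{p+p!} 1^{p+p!+3}

Assume L is regular. Let p be the pumping length given by the pumping lemma.
Choose w = 0^p 1^{p+p!+3}. Since p ≠ (p+p!+3)-3 = p+p!, w ∈ L; and |w| ≥ p.
Write w = xyz as guaranteed by the lemma, with |xy| ≤ p and y is nonempty.
Since the first p symbols of w are all 0's and |xy| ≤ p, y lies entirely in the leading 0-block: y = 0^k for some k with 1 ≤ k ≤ p.
Since 1 ≤ k ≤ p, k divides p!; set t = 1 + p!/k. Then xy^t z has p + (p!/k)·k = p + p! copies of 0. Now the 0-count is p+p! and (1-count)-3 = (p+p!+3)-3 = p+p!, so i ≠ j-3 fails. So xy^t z = 0^{p+p!} 1^{p+p!+3} ∉ L.
Contradiction. Therefore L is not regular.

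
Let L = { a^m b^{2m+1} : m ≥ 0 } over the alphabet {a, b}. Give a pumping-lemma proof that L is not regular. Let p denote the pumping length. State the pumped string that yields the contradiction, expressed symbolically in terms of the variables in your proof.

a^{p+k} b^{2p+1}

Suppose for contradiction that L is regular, and let p be the pumping length.
Choose w = a^p b^{2p+1}, which is in L with |w| = 3p+1 ≥ p.
The pumping lemma gives a decomposition w = xyz where |xy| ≤ p and |y| ≥ 1.
Since the first p symbols of w are all a's and |xy| ≤ p, y lies entirely in the leading a-block: y = a^k for some k with 1 ≤ k ≤ p.
Pump with i = 2: xy^2z = a^{p+k} b^{2p+1}. For this to lie in L we would need 2p+1 = 2(p+k)+1, which forces k = 0. But k ≥ 1, so xy^2z ∉ L.
Contradiction. Therefore L is not regular.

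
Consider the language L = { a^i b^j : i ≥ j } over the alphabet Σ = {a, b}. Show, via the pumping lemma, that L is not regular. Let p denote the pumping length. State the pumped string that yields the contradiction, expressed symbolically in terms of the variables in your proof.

a^{p-k} b^p

Suppose for contradiction that L is regular, and let p be the pumping length.
Choose w = a^p b^p ∈ L, with |w| = 2p ≥ p.
The pumping lemma gives a decomposition w = xyz where |xy| ≤ p and |y| > 0.
The first p characters of w are a's, so xy (and hence y) consists only of a's. Write y = a^k, 1 ≤ k ≤ p.
Consider xy^0z = xz = a^{p-k} b^p. Since k ≥ 1, the a-count p-k is less than p, so i ≥ j fails; thus xz ∉ L.
Contradiction. Therefore L is not regular.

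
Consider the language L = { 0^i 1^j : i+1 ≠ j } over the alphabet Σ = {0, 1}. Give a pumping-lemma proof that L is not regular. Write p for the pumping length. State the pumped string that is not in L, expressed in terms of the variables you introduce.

0^{p+p!} 1^{p+p!+1}

Assume L is regular. Let p be the pumping length given by the pumping lemma.
Choose w = 0^p 1^{p+p!+1}. Since p ≠ (p+p!+1)-1 = p+p!, w ∈ L; and |w| ≥ p.
By the pumping lemma, w = xyz with |xy| ≤ p and y is nonempty.
Because |xy| ≤ p and w begins with p copies of 0, we have y = 0^k with 1 ≤ k ≤ p.
Since 1 ≤ k ≤ p, k divides p!; set t = 1 + p!/k. Then xy^t z has p + (p!/k)·k = p + p! copies of 0. Now the 0-count is p+p! and (1-count)-1 = (p+p!+1)-1 = p+p!, so i+1 ≠ j fails. So xy^t z = 0^{p+p!} 1^{p+p!+1} ∉ L.
This contradicts the pumping lemma, so L is not regular.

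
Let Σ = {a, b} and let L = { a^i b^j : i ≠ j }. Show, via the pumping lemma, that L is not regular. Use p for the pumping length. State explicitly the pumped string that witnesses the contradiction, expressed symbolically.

Toward a contradiction, assume L is regular with pumping length p.
Choose w = a^p b^{p+p!}. Since p ≠ p+p!, w ∈ L; and |w| ≥ p.
The pumping lemma gives a decomposition w = xyz where |xy| ≤ p and |y| ≥ 1.
Because |xy| ≤ p and w begins with p copies of a, we have y = a^k with 1 ≤ k ≤ p.
Since 1 ≤ k ≤ p, k divides p!; set t = 1 + p!/k. Then xy^t z has p + (p!/k)·k = p + p! copies of a. Now the a-count equals the b-count, so i ≠ j fails. So xy^t z = a^{p+p!} b^{p+p!} ∉ L.
This is a contradiction; hence L is not regular.

a^{p+p!} b^{p+p!}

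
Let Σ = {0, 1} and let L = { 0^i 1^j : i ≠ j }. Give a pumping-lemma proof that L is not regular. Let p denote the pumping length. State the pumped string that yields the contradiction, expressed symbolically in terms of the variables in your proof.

0^{p+p!} 1^{p+p!}

Assume L is regular. Let p be the pumping length given by the pumping lemma.
Choose w = 0^p 1^{p+p!}. Since p ≠ p+p!, w ∈ L; and |w| ≥ p.
Write w = xyz as guaranteed by the lemma, with |xy| ≤ p and y is nonempty.
Because |xy| ≤ p and w begins with p copies of 0, we have y = 0^k with 1 ≤ k ≤ p.
Since 1 ≤ k ≤ p, k divides p!; set t = 1 + p!/k. Then xy^t z has p + (p!/k)·k = p + p! copies of 0. Now the 0-count equals the 1-count, so i ≠ j fails. So xy^t z = 0^{p+p!} 1^{p+p!} ∉ L.
This is a contradiction; hence L is not regular.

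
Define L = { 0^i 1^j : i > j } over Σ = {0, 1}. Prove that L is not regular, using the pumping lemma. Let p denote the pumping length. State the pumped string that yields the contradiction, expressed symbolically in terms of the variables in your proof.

Suppose for contradiction that L is regular, and let p be the pumping length.
Choose w = 0^{p+1} 1^p ∈ L, with |w| = 2p+1 ≥ p.
Write w = xyz as guaranteed by the lemma, with |xy| ≤ p and y is nonempty.
Since the first p symbols of w are all 0's and |xy| ≤ p, y lies entirely in the leading 0-block: y = 0^k for some k with 1 ≤ k ≤ p.
Consider xy^0z = xz = 0^{p+1-k} 1^p. Since k ≥ 1, the 0-count p+1-k is at most p, so i > j fails; thus xz ∉ L.
This contradicts the pumping lemma, so L is not regular.

0^{p+1-k} 1^p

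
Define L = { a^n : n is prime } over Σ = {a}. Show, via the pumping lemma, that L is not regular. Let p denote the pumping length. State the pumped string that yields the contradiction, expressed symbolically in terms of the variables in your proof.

Assume L is regular. Let p be the pumping length given by the pumping lemma.
Let q be a prime with q ≥ p+2 (infinitely many primes exist), and take w = a^q ∈ L with |w| = q ≥ p.
By the pumping lemma, w = xyz with |xy| ≤ p and y is nonempty.
Then y = a^k for some k with 1 ≤ k ≤ p.
Since 1 ≤ k ≤ p, |xz| = q-k. Pump with i = q+1: |xy^{q+1}z| = (q-k)+(q+1)k = q+qk = q(1+k), which is composite (both factors ≥ 2). So xy^{q+1}z = a^{q(1+k)} ∉ L.
This is a contradiction; hence L is not regular.

a^{q(1+k)}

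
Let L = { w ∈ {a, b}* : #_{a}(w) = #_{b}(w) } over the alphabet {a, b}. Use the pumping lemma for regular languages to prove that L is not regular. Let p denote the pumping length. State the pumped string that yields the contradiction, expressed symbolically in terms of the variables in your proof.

Assume L is regular; let p be its pumping constant.
Choose w = a^p b^p ∈ L with |w| = 2p ≥ p.
The pumping lemma gives a decomposition w = xyz where |xy| ≤ p and |y| > 0.
Since the first p symbols of w are all a's and |xy| ≤ p, y lies entirely in the leading a-block: y = a^k for some k with 1 ≤ k ≤ p.
Pump with i = 2: xy^2z = a^{p+k} b^p has p+k occurrences of a but only p of b. Since k ≥ 1 the counts differ, so xy^2z ∉ L.
This contradicts the pumping lemma, so L is not regular.

a^{p+k} b^p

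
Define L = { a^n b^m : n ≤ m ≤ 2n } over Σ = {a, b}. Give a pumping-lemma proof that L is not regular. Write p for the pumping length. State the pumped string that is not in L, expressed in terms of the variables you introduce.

a^{p+k} b^p

Assume L is regular. Let p be the pumping length given by the pumping lemma.
Take w = a^p b^p ∈ L (since p ≤ p ≤ 2p), with |w| = 2p ≥ p.
Write w = xyz as guaranteed by the lemma, with |xy| ≤ p and |y| ≥ 1.
The first p characters of w are a's, so xy (and hence y) consists only of a's. Write y = a^k, 1 ≤ k ≤ p.
Pump with i = 2: xy^2z = a^{p+k} b^p. Now n = p+k > p = m, so the condition n ≤ m fails. Thus xy^2z ∉ L.
This is a contradiction; hence L is not regular.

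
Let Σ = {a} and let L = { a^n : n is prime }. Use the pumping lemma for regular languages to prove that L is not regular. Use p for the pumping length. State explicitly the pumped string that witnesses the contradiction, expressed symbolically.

a^{q(1+k)}

Assume L is regular. Let p be the pumping length given by the pumping lemma.
Let q be a prime with q ≥ p+2 (infinitely many primes exist), and take w = a^q ∈ L with |w| = q ≥ p.
The pumping lemma gives a decomposition w = xyz where |xy| ≤ p and y is nonempty.
Then y = a^k for some k with 1 ≤ k ≤ p.
Since 1 ≤ k ≤ p, |xz| = q-k. Pump with i = q+1: |xy^{q+1}z| = (q-k)+(q+1)k = q+qk = q(1+k), which is composite (both factors ≥ 2). So xy^{q+1}z = a^{q(1+k)} ∉ L.
Contradiction. Therefore L is not regular.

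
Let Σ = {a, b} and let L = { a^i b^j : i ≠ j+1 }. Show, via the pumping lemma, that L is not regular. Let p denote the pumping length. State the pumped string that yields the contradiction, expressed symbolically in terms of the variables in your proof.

a^{p+p!} b^{p+p!-1}

Toward a contradiction, assume L is regular with pumping length p.
Choose w = a^p b^{p+p!-1}. Since p ≠ (p+p!-1)+1 = p+p!, w ∈ L; and |w| ≥ p.
Write w = xyz as guaranteed by the lemma, with |xy| ≤ p and |y| ≥ 1.
The first p characters of w are a's, so xy (and hence y) consists only of a's. Write y = a^k, 1 ≤ k ≤ p.
Since 1 ≤ k ≤ p, k divides p!; set t = 1 + p!/k. Then xy^t z has p + (p!/k)·k = p + p! copies of a. Now the a-count is p+p! and (b-count)+1 = (p+p!-1)+1 = p+p!, so i ≠ j+1 fails. So xy^t z = a^{p+p!} b^{p+p!-1} ∉ L.
This contradicts the pumping lemma, so L is not regular.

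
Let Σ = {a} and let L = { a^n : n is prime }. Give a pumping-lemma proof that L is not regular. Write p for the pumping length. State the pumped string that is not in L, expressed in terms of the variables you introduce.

Toward a contradiction, assume L is regular with pumping length p.
Let q be a prime with q ≥ p+2 (infinitely many primes exist), and take w = a^q ∈ L with |w| = q ≥ p.
The pumping lemma gives a decomposition w = xyz where |xy| ≤ p and y is nonempty.
Then y = a^k for some k with 1 ≤ k ≤ p.
Since 1 ≤ k ≤ p, |xz| = q-k. Pump with i = q+1: |xy^{q+1}z| = (q-k)+(q+1)k = q+qk = q(1+k), which is composite (both factors ≥ 2). So xy^{q+1}z = a^{q(1+k)} ∉ L.
This contradicts the pumping lemma, so L is not regular.

a^{q(1+k)}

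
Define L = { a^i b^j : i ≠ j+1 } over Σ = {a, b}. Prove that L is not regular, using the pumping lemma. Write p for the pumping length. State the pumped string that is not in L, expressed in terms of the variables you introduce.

a^{p+p!} b^{p+p!-1}

Suppose for contradiction that L is regular, and let p be the pumping length.
Choose w = a^p b^{p+p!-1}. Since p ≠ (p+p!-1)+1 = p+p!, w ∈ L; and |w| ≥ p.
By the pumping lemma, w = xyz with |xy| ≤ p and |y| > 0.
Since the first p symbols of w are all a's and |xy| ≤ p, y lies entirely in the leading a-block: y = a^k for some k with 1 ≤ k ≤ p.
Since 1 ≤ k ≤ p, k divides p!; set t = 1 + p!/k. Then xy^t z has p + (p!/k)·k = p + p! copies of a. Now the a-count is p+p! and (b-count)+1 = (p+p!-1)+1 = p+p!, so i ≠ j+1 fails. So xy^t z = a^{p+p!} b^{p+p!-1} ∉ L.
This is a contradiction; hence L is not regular.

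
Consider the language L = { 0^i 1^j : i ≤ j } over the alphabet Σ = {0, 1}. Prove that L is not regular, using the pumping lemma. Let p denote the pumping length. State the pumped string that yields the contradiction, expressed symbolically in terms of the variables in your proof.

0^{p+k} 1^p

Suppose for contradiction that L is regular, and let p be the pumping length.
Choose w = 0^p 1^p ∈ L, with |w| = 2p ≥ p.
By the pumping lemma, w = xyz with |xy| ≤ p and |y| > 0.
Because |xy| ≤ p and w begins with p copies of 0, we have y = 0^k with 1 ≤ k ≤ p.
Consider xy^2z = 0^{p+k} 1^p. Since k ≥ 1, the 0-count p+k exceeds the 1-count p, so i ≤ j fails; thus xy^2z ∉ L.
This contradicts the pumping lemma, so L is not regular.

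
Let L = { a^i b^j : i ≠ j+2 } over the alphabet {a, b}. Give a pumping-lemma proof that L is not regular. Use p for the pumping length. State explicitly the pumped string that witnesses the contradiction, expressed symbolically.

Suppose for contradiction that L is regular, and let p be the pumping length.
Choose w = a^p b^{p+p!-2}. Since p ≠ (p+p!-2)+2 = p+p!, w ∈ L; and |w| ≥ p.
Write w = xyz as guaranteed by the lemma, with |xy| ≤ p and y is nonempty.
Since the first p symbols of w are all a's and |xy| ≤ p, y lies entirely in the leading a-block: y = a^k for some k with 1 ≤ k ≤ p.
Since 1 ≤ k ≤ p, k divides p!; set t = 1 + p!/k. Then xy^t z has p + (p!/k)·k = p + p! copies of a. Now the a-count is p+p! and (b-count)+2 = (p+p!-2)+2 = p+p!, so i ≠ j+2 fails. So xy^t z = a^{p+p!} b^{p+p!-2} ∉ L.
This contradicts the pumping lemma, so L is not regular.

a^{p+p!} b^{p+p!-2}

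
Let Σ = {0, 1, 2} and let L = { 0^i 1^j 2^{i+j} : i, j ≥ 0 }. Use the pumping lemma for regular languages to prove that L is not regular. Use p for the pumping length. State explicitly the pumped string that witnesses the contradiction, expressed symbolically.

0^{p+k} 1^p 2^{2p}

Toward a contradiction, assume L is regular with pumping length p.
Take w = 0^p 1^p 2^{2p} ∈ L (with i=j=p, i+j=2p), |w| = 4p ≥ p.
The pumping lemma gives a decomposition w = xyz where |xy| ≤ p and |y| > 0.
Because |xy| ≤ p and w begins with p copies of 0, we have y = 0^k with 1 ≤ k ≤ p.
Consider xy^2z = 0^{p+k} 1^p 2^{2p}. Now the 0- and 1-counts sum to 2p+k, but the 2-count is 2p ≠ 2p+k. So xy^2z ∉ L.
Contradiction. Therefore L is not regular.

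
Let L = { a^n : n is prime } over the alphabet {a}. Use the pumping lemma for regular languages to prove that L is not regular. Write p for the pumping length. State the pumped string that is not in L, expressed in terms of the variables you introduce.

a^{q(1+k)}

Suppose for contradiction that L is regular, and let p be the pumping length.
Let q be a prime with q ≥ p+2 (infinitely many primes exist), and take w = a^q ∈ L with |w| = q ≥ p.
The pumping lemma gives a decomposition w = xyz where |xy| ≤ p and |y| ≥ 1.
Then y = a^k for some k with 1 ≤ k ≤ p.
Since 1 ≤ k ≤ p, |xz| = q-k. Pump with i = q+1: |xy^{q+1}z| = (q-k)+(q+1)k = q+qk = q(1+k), which is composite (both factors ≥ 2). So xy^{q+1}z = a^{q(1+k)} ∉ L.
This is a contradiction; hence L is not regular.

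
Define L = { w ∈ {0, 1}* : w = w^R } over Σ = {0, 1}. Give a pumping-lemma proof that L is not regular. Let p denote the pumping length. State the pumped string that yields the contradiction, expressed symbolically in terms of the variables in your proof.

Assume L is regular. Let p be the pumping length given by the pumping lemma.
Take w = 0^p 1 0^p, a palindrome of length 2p+1 ≥ p.
By the pumping lemma, w = xyz with |xy| ≤ p and |y| ≥ 1.
Because |xy| ≤ p and w begins with p copies of 0, we have y = 0^k with 1 ≤ k ≤ p.
Pump with i = 2: xy^2z = 0^{p+k} 1 0^p. Its reverse is 0^p 1 0^{p+k}, which differs from xy^2z since k ≥ 1. So xy^2z is not a palindrome and xy^2z ∉ L.
Contradiction. Therefore L is not regular.

0^{p+k} 1 0^p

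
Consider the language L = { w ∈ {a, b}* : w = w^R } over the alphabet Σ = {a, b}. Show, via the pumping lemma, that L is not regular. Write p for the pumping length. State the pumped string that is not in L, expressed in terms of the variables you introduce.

Toward a contradiction, assume L is regular with pumping length p.
Take w = a^p b a^p, a palindrome of length 2p+1 ≥ p.
By the pumping lemma, w = xyz with |xy| ≤ p and |y| > 0.
The first p characters of w are a's, so xy (and hence y) consists only of a's. Write y = a^k, 1 ≤ k ≤ p.
Pump with i = 2: xy^2z = a^{p+k} b a^p. Its reverse is a^p b a^{p+k}, which differs from xy^2z since k ≥ 1. So xy^2z is not a palindrome and xy^2z ∉ L.
This is a contradiction; hence L is not regular.

a^{p+k} b a^p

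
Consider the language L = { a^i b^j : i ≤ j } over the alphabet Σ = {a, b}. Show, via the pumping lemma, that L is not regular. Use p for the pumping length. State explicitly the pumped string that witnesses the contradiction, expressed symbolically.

a^{p+k} b^p

Toward a contradiction, assume L is regular with pumping length p.
Choose w = a^p b^p ∈ L, with |w| = 2p ≥ p.
The pumping lemma gives a decomposition w = xyz where |xy| ≤ p and |y| > 0.
Since the first p symbols of w are all a's and |xy| ≤ p, y lies entirely in the leading a-block: y = a^k for some k with 1 ≤ k ≤ p.
Consider xy^2z = a^{p+k} b^p. Since k ≥ 1, the a-count p+k exceeds the b-count p, so i ≤ j fails; thus xy^2z ∉ L.
This contradicts the pumping lemma, so L is not regular.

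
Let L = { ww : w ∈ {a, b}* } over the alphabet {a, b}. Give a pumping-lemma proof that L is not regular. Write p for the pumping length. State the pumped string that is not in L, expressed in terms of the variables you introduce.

a^{p+k} b^p a^p b^p

Assume L is regular; let p be its pumping constant.
Take w = a^p b^p a^p b^p = uu where u = a^pb^p; then w ∈ L and |w| = 4p ≥ p.
By the pumping lemma, w = xyz with |xy| ≤ p and |y| ≥ 1.
Since the first p symbols of w are all a's and |xy| ≤ p, y lies entirely in the leading a-block: y = a^k for some k with 1 ≤ k ≤ p.
Pump with i = 2: xy^2z = a^{p+k} b^p a^p b^p, of length 4p+k. Suppose this equals vv. The string starts with a and ends with b, so v does too; thus the boundary between the two copies of v is a b→a transition. There is exactly one such transition, at position 2p+k, so |v| = 2p+k and |vv| = 4p+2k ≠ 4p+k since k ≥ 1. So xy^2z ∉ L.
This is a contradiction; hence L is not regular.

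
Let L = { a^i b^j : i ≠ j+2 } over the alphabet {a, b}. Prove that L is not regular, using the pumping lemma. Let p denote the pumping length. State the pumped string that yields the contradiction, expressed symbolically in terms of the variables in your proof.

a^{p+p!} b^{p+p!-2}

Assume L is regular. Let p be the pumping length given by the pumping lemma.
Choose w = a^p b^{p+p!-2}. Since p ≠ (p+p!-2)+2 = p+p!, w ∈ L; and |w| ≥ p.
By the pumping lemma, w = xyz with |xy| ≤ p and |y| > 0.
Because |xy| ≤ p and w begins with p copies of a, we have y = a^k with 1 ≤ k ≤ p.
Since 1 ≤ k ≤ p, k divides p!; set t = 1 + p!/k. Then xy^t z has p + (p!/k)·k = p + p! copies of a. Now the a-count is p+p! and (b-count)+2 = (p+p!-2)+2 = p+p!, so i ≠ j+2 fails. So xy^t z = a^{p+p!} b^{p+p!-2} ∉ L.
Contradiction. Therefore L is not regular.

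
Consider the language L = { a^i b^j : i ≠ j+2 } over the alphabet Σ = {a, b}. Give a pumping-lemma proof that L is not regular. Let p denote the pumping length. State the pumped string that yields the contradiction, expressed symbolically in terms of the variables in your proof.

Toward a contradiction, assume L is regular with pumping length p.
Choose w = a^p b^{p+p!-2}. Since p ≠ (p+p!-2)+2 = p+p!, w ∈ L; and |w| ≥ p.
The pumping lemma gives a decomposition w = xyz where |xy| ≤ p and y is nonempty.
The first p characters of w are a's, so xy (and hence y) consists only of a's. Write y = a^k, 1 ≤ k ≤ p.
Since 1 ≤ k ≤ p, k divides p!; set t = 1 + p!/k. Then xy^t z has p + (p!/k)·k = p + p! copies of a. Now the a-count is p+p! and (b-count)+2 = (p+p!-2)+2 = p+p!, so i ≠ j+2 fails. So xy^t z = a^{p+p!} b^{p+p!-2} ∉ L.
This is a contradiction; hence L is not regular.

a^{p+p!} b^{p+p!-2}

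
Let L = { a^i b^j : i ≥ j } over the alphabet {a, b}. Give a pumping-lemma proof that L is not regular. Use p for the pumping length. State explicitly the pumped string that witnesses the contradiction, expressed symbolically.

Toward a contradiction, assume L is regular with pumping length p.
Choose w = a^p b^p ∈ L, with |w| = 2p ≥ p.
Write w = xyz as guaranteed by the lemma, with |xy| ≤ p and |y| > 0.
Because |xy| ≤ p and w begins with p copies of a, we have y = a^k with 1 ≤ k ≤ p.
Consider xy^0z = xz = a^{p-k} b^p. Since k ≥ 1, the a-count p-k is less than p, so i ≥ j fails; thus xz ∉ L.
This contradicts the pumping lemma, so L is not regular.

a^{p-k} b^p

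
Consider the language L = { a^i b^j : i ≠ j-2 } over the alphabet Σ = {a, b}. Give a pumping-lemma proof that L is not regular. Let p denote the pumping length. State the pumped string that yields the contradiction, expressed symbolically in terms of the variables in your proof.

Suppose for contradiction that L is regular, and let p be the pumping length.
Choose w = a^p b^{p+p!+2}. Since p ≠ (p+p!+2)-2 = p+p!, w ∈ L; and |w| ≥ p.
By the pumping lemma, w = xyz with |xy| ≤ p and y is nonempty.
The first p characters of w are a's, so xy (and hence y) consists only of a's. Write y = a^k, 1 ≤ k ≤ p.
Since 1 ≤ k ≤ p, k divides p!; set t = 1 + p!/k. Then xy^t z has p + (p!/k)·k = p + p! copies of a. Now the a-count is p+p! and (b-count)-2 = (p+p!+2)-2 = p+p!, so i ≠ j-2 fails. So xy^t z = a^{p+p!} b^{p+p!+2} ∉ L.
This is a contradiction; hence L is not regular.

a^{p+p!} b^{p+p!+2}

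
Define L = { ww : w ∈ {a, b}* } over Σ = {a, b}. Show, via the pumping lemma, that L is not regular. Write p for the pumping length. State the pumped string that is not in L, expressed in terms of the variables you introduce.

Suppose for contradiction that L is regular, and let p be the pumping length.
Take w = a^p b^p a^p b^p = uu where u = a^pb^p; then w ∈ L and |w| = 4p ≥ p.
By the pumping lemma, w = xyz with |xy| ≤ p and y is nonempty.
Since the first p symbols of w are all a's and |xy| ≤ p, y lies entirely in the leading a-block: y = a^k for some k with 1 ≤ k ≤ p.
Pump with i = 2: xy^2z = a^{p+k} b^p a^p b^p, of length 4p+k. Suppose this equals vv. The string starts with a and ends with b, so v does too; thus the boundary between the two copies of v is a b→a transition. There is exactly one such transition, at position 2p+k, so |v| = 2p+k and |vv| = 4p+2k ≠ 4p+k since k ≥ 1. So xy^2z ∉ L.
This is a contradiction; hence L is not regular.

a^{p+k} b^p a^p b^p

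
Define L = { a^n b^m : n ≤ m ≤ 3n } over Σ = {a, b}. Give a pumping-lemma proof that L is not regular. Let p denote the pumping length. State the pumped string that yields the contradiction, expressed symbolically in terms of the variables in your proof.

a^{p+k} b^p

Suppose for contradiction that L is regular, and let p be the pumping length.
Take w = a^p b^p ∈ L (since p ≤ p ≤ 3p), with |w| = 2p ≥ p.
The pumping lemma gives a decomposition w = xyz where |xy| ≤ p and y is nonempty.
Because |xy| ≤ p and w begins with p copies of a, we have y = a^k with 1 ≤ k ≤ p.
Pump with i = 2: xy^2z = a^{p+k} b^p. Now n = p+k > p = m, so the condition n ≤ m fails. Thus xy^2z ∉ L.
Contradiction. Therefore L is not regular.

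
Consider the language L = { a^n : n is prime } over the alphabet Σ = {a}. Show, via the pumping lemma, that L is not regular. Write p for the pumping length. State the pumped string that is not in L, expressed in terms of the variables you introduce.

Assume L is regular; let p be its pumping constant.
Let q be a prime with q ≥ p+2 (infinitely many primes exist), and take w = a^q ∈ L with |w| = q ≥ p.
Write w = xyz as guaranteed by the lemma, with |xy| ≤ p and |y| > 0.
Then y = a^k for some k with 1 ≤ k ≤ p.
Since 1 ≤ k ≤ p, |xz| = q-k. Pump with i = q+1: |xy^{q+1}z| = (q-k)+(q+1)k = q+qk = q(1+k), which is composite (both factors ≥ 2). So xy^{q+1}z = a^{q(1+k)} ∉ L.
This is a contradiction; hence L is not regular.

a^{q(1+k)}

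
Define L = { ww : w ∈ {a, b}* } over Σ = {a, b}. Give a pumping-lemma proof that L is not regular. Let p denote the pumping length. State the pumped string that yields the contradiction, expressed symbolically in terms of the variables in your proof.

a^{p+k} b^p a^p b^p

Suppose for contradiction that L is regular, and let p be the pumping length.
Take w = a^p b^p a^p b^p = uu where u = a^pb^p; then w ∈ L and |w| = 4p ≥ p.
By the pumping lemma, w = xyz with |xy| ≤ p and |y| ≥ 1.
The first p characters of w are a's, so xy (and hence y) consists only of a's. Write y = a^k, 1 ≤ k ≤ p.
Pump with i = 2: xy^2z = a^{p+k} b^p a^p b^p, of length 4p+k. Suppose this equals vv. The string starts with a and ends with b, so v does too; thus the boundary between the two copies of v is a b→a transition. There is exactly one such transition, at position 2p+k, so |v| = 2p+k and |vv| = 4p+2k ≠ 4p+k since k ≥ 1. So xy^2z ∉ L.
This contradicts the pumping lemma, so L is not regular.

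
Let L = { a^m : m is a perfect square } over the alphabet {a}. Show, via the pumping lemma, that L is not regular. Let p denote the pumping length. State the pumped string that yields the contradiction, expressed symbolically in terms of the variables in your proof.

Assume L is regular; let p be its pumping constant.
Take w = a^{p²} ∈ L with |w| = p² ≥ p.
Write w = xyz as guaranteed by the lemma, with |xy| ≤ p and |y| > 0.
Then y = a^k for some k with 1 ≤ k ≤ p.
Pump with i = 2: xy^2z = a^{p²+k}. Since 1 ≤ k ≤ p, p² < p²+k ≤ p²+p < (p+1)², so p²+k lies strictly between consecutive squares and is not a perfect square. So xy^2z ∉ L.
This is a contradiction; hence L is not regular.

a^{p²+k}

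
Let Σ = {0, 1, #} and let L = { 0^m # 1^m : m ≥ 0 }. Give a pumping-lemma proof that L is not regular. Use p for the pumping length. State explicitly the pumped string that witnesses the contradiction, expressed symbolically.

0^{p+k} # 1^p

Suppose for contradiction that L is regular, and let p be the pumping length.
Take w = 0^p # 1^p ∈ L with |w| = 2p+1 ≥ p.
Write w = xyz as guaranteed by the lemma, with |xy| ≤ p and |y| > 0.
Since the first p symbols of w are all 0's and |xy| ≤ p, y lies entirely in the leading 0-block: y = 0^k for some k with 1 ≤ k ≤ p.
Pump with i = 2: xy^2z = 0^{p+k} # 1^p, which would require p+k = p. But k ≥ 1, so xy^2z ∉ L.
This contradicts the pumping lemma, so L is not regular.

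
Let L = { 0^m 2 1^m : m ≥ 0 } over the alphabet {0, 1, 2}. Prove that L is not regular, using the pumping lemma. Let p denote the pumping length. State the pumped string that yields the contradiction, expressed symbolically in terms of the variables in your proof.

Assume L is regular. Let p be the pumping length given by the pumping lemma.
Take w = 0^p 2 1^p ∈ L with |w| = 2p+1 ≥ p.
The pumping lemma gives a decomposition w = xyz where |xy| ≤ p and |y| ≥ 1.
The first p characters of w are 0's, so xy (and hence y) consists only of 0's. Write y = 0^k, 1 ≤ k ≤ p.
Pump with i = 2: xy^2z = 0^{p+k} 2 1^p, which would require p+k = p. But k ≥ 1, so xy^2z ∉ L.
Contradiction. Therefore L is not regular.

0^{p+k} 2 1^p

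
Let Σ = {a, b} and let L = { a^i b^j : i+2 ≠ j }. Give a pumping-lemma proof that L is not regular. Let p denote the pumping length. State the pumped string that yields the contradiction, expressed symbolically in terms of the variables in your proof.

Assume L is regular; let p be its pumping constant.
Choose w = a^p b^{p+p!+2}. Since p ≠ (p+p!+2)-2 = p+p!, w ∈ L; and |w| ≥ p.
Write w = xyz as guaranteed by the lemma, with |xy| ≤ p and y is nonempty.
Because |xy| ≤ p and w begins with p copies of a, we have y = a^k with 1 ≤ k ≤ p.
Since 1 ≤ k ≤ p, k divides p!; set t = 1 + p!/k. Then xy^t z has p + (p!/k)·k = p + p! copies of a. Now the a-count is p+p! and (b-count)-2 = (p+p!+2)-2 = p+p!, so i+2 ≠ j fails. So xy^t z = a^{p+p!} b^{p+p!+2} ∉ L.
This is a contradiction; hence L is not regular.

a^{p+p!} b^{p+p!+2}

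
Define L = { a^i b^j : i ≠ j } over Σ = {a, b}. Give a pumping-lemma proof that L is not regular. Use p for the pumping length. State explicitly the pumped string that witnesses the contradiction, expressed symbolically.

a^{p+p!} b^{p+p!}

Assume L is regular; let p be its pumping constant.
Choose w = a^p b^{p+p!}. Since p ≠ p+p!, w ∈ L; and |w| ≥ p.
By the pumping lemma, w = xyz with |xy| ≤ p and |y| ≥ 1.
Because |xy| ≤ p and w begins with p copies of a, we have y = a^k with 1 ≤ k ≤ p.
Since 1 ≤ k ≤ p, k divides p!; set t = 1 + p!/k. Then xy^t z has p + (p!/k)·k = p + p! copies of a. Now the a-count equals the b-count, so i ≠ j fails. So xy^t z = a^{p+p!} b^{p+p!} ∉ L.
Contradiction. Therefore L is not regular.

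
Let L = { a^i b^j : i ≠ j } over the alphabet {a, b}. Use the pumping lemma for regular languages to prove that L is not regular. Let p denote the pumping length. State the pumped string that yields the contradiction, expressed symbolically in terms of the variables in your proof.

Assume L is regular. Let p be the pumping length given by the pumping lemma.
Choose w = a^p b^{p+p!}. Since p ≠ p+p!, w ∈ L; and |w| ≥ p.
Write w = xyz as guaranteed by the lemma, with |xy| ≤ p and |y| > 0.
Because |xy| ≤ p and w begins with p copies of a, we have y = a^k with 1 ≤ k ≤ p.
Since 1 ≤ k ≤ p, k divides p!; set t = 1 + p!/k. Then xy^t z has p + (p!/k)·k = p + p! copies of a. Now the a-count equals the b-count, so i ≠ j fails. So xy^t z = a^{p+p!} b^{p+p!} ∉ L.
This is a contradiction; hence L is not regular.

a^{p+p!} b^{p+p!}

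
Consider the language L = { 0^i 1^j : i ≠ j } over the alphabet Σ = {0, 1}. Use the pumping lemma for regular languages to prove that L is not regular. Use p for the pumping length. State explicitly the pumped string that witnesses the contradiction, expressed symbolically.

0^{p+p!} 1^{p+p!}

Toward a contradiction, assume L is regular with pumping length p.
Choose w = 0^p 1^{p+p!}. Since p ≠ p+p!, w ∈ L; and |w| ≥ p.
The pumping lemma gives a decomposition w = xyz where |xy| ≤ p and y is nonempty.
The first p characters of w are 0's, so xy (and hence y) consists only of 0's. Write y = 0^k, 1 ≤ k ≤ p.
Since 1 ≤ k ≤ p, k divides p!; set t = 1 + p!/k. Then xy^t z has p + (p!/k)·k = p + p! copies of 0. Now the 0-count equals the 1-count, so i ≠ j fails. So xy^t z = 0^{p+p!} 1^{p+p!} ∉ L.
This is a contradiction; hence L is not regular.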